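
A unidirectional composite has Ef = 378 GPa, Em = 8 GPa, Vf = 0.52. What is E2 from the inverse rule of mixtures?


1/E2 = Vf/Ef + (1-Vf)/Em = 0.52/378 + 0.48/8
E2 = 16.29 GPa

16.29 GPa


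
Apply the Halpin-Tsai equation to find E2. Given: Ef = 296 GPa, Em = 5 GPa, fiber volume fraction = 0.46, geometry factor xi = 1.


eta = (Ef/Em - 1)/(Ef/Em + xi) = (59.2 - 1)/(59.2 + 1) = 0.9668
E2 = Em*(1+xi*eta*Vf)/(1-eta*Vf) = 13.01 GPa

13.01 GPa


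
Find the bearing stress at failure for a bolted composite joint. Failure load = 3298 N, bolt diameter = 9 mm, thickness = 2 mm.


sigma_br = F/(d*h) = 3298/(9*2) = 183.2 MPa

183.2 MPa


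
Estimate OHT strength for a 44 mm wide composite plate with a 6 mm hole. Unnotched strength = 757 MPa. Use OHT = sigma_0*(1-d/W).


OHT = sigma_0*(1-d/W) = 757*(1-6/44) = 653.8 MPa

653.8 MPa


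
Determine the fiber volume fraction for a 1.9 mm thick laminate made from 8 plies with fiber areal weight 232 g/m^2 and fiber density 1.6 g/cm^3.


Vf = n * FAW / (rho_f * h * 1000) = 8 * 232 / (1.6 * 1.9 * 1000) = 0.6105

0.6105


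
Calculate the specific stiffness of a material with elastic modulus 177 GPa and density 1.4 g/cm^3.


Specific stiffness = E/rho = 177/1.4 = 126.4 GPa/(g/cm^3)

126.4 GPa/(g/cm^3)


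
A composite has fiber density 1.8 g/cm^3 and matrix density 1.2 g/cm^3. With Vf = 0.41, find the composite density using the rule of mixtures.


rho_c = rho_f*Vf + rho_m*(1-Vf) = 1.8*0.41 + 1.2*0.59 = 1.446 g/cm^3

1.446 g/cm^3


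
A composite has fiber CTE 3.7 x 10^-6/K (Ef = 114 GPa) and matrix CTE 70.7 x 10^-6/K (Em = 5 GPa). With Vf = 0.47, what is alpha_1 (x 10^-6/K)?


E1 = Ef*Vf + Em*(1-Vf) = 56.23
alpha_1 = (alpha_f*Ef*Vf + alpha_m*Em*(1-Vf))/E1 = 6.86 x 10^-6/K

6.86 x 10^-6/K


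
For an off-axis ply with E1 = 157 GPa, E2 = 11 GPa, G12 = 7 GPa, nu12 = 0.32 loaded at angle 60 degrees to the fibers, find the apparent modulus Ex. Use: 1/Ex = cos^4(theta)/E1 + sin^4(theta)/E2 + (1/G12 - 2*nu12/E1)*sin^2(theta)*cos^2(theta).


cos^4(60) = 0.0625, sin^4(60) = 0.5625, sin^2(60)*cos^2(60) = 0.1875
1/G12 - 2*nu12/E1 = 1/7 - 2*0.32/157 = 0.138781 GPa^-1
1/Ex = 0.0625/157 + 0.5625/11 + 0.138781*0.1875 = 0.0775558 GPa^-1
Ex = 12.89 GPa

12.89 GPa


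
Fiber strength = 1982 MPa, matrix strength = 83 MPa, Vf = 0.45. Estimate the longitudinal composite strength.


sigma_1 = sigma_f*Vf + sigma_m*(1-Vf) = 1982*0.45 + 83*0.55 = 937.6 MPa

937.6 MPa


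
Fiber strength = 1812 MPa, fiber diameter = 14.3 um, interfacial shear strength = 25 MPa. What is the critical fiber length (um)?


Lc = sigma_f * d / (2 * tau_i) = 1812 * 14.3 / (2 * 25) = 518.2 um

518.2 um


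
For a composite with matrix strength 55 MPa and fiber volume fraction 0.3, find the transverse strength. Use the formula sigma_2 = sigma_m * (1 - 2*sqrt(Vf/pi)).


factor = 1 - 2*sqrt(0.3/pi) = 0.382
sigma_2 = 55 * 0.382 = 21.01 MPa

21.01 MPa


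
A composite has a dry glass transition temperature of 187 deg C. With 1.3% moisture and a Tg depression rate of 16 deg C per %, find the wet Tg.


Tg_wet = Tg_dry - k*moisture = 187 - 16*1.3 = 166.2 deg C

166.2 deg C


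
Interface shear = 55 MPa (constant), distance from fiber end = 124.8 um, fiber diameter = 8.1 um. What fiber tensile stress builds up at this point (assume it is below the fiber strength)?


Force balance: sigma_f * (pi*d^2/4) = tau * (pi*d) * x  ->  sigma_f = 4 * tau * x / d
sigma_f = 4 * 55 * 124.8 / 8.1 = 3389.6 MPa

3389.6 MPa


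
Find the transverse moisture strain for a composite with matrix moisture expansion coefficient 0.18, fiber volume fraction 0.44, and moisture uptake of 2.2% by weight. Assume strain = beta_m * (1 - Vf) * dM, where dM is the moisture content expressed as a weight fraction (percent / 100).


dM = 2.2/100 = 0.022
strain = beta_m * (1-Vf) * dM = 0.18 * 0.56 * 0.022 = 0.0022176

0.0022176


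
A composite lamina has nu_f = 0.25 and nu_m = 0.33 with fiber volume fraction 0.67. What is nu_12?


nu_12 = nu_f*Vf + nu_m*(1-Vf) = 0.25*0.67 + 0.33*0.33 = 0.2764

0.2764


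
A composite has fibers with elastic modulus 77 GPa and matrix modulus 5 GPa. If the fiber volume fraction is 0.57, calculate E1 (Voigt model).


E1 = Ef*Vf + Em*(1-Vf) = 77*0.57 + 5*0.43 = 46.04 GPa

46.04 GPa


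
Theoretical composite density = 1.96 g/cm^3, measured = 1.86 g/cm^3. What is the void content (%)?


Void% = (rho_theo - rho_actual)/rho_theo * 100 = (1.96 - 1.86)/1.96 * 100 = 5.1%

5.1%


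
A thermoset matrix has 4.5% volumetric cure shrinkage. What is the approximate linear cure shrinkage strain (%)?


Linear shrinkage ≈ vol_shrink/3 = 4.5/3 = 1.5%

1.5%


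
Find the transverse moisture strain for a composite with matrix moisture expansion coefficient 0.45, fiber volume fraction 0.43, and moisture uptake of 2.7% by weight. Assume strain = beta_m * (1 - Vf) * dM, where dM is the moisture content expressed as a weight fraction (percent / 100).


dM = 2.7/100 = 0.027
strain = beta_m * (1-Vf) * dM = 0.45 * 0.57 * 0.027 = 0.0069255

0.0069255


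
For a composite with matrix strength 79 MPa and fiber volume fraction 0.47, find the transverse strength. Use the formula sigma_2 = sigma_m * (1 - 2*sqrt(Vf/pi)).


factor = 1 - 2*sqrt(0.47/pi) = 0.2264
sigma_2 = 79 * 0.2264 = 17.89 MPa

17.89 MPa


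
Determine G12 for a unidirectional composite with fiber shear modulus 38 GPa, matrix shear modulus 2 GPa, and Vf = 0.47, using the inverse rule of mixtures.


1/G12 = Vf/Gf + (1-Vf)/Gm = 0.47/38 + 0.53/2
G12 = 3.61 GPa

3.61 GPa


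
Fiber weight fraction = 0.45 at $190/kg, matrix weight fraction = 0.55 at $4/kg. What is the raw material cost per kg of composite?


Cost = cost_f*Wf + cost_m*Wm = 190*0.45 + 4*0.55 = $87.7/kg

$87.7/kg


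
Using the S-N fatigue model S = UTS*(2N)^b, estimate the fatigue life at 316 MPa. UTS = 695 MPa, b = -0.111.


N = 0.5 * (S/UTS)^(1/b) = 0.5 * (316/695)^(1/-0.111) = 606.3638 cycles

606.3638 cycles


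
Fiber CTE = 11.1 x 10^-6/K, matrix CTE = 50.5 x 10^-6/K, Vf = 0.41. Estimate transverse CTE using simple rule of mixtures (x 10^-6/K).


alpha_2 = alpha_f*Vf + alpha_m*(1-Vf) = 11.1*0.41 + 50.5*0.59 = 34.3 x 10^-6/K

34.3 x 10^-6/K


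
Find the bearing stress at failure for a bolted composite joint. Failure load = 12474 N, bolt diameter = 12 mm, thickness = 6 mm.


sigma_br = F/(d*h) = 12474/(12*6) = 173.3 MPa

173.3 MPa


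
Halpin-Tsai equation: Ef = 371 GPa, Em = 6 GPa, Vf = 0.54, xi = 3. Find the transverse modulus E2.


eta = (Ef/Em - 1)/(Ef/Em + xi) = (61.8333 - 1)/(61.8333 + 3) = 0.9383
E2 = Em*(1+xi*eta*Vf)/(1-eta*Vf) = 30.65 GPa

30.65 GPa


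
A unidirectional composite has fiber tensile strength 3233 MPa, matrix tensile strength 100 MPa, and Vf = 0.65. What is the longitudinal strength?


sigma_1 = sigma_f*Vf + sigma_m*(1-Vf) = 3233*0.65 + 100*0.35 = 2136.5 MPa

2136.5 MPa


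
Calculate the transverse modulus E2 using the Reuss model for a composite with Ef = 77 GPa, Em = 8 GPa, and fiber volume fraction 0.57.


1/E2 = Vf/Ef + (1-Vf)/Em = 0.57/77 + 0.43/8
E2 = 16.35 GPa

16.35 GPa


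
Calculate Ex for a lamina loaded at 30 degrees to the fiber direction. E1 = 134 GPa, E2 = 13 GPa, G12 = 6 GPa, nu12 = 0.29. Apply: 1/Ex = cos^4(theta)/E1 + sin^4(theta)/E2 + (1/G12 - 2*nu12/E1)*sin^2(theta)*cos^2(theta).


cos^4(30) = 0.5625, sin^4(30) = 0.0625, sin^2(30)*cos^2(30) = 0.1875
1/G12 - 2*nu12/E1 = 1/6 - 2*0.29/134 = 0.162338 GPa^-1
1/Ex = 0.5625/134 + 0.0625/13 + 0.162338*0.1875 = 0.0394439 GPa^-1
Ex = 25.35 GPa

25.35 GPa


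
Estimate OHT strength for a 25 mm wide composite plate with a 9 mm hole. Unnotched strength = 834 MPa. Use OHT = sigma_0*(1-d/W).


OHT = sigma_0*(1-d/W) = 834*(1-9/25) = 533.8 MPa

533.8 MPa


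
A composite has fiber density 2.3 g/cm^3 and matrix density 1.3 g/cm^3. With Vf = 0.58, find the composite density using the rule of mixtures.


rho_c = rho_f*Vf + rho_m*(1-Vf) = 2.3*0.58 + 1.3*0.42 = 1.88 g/cm^3

1.88 g/cm^3


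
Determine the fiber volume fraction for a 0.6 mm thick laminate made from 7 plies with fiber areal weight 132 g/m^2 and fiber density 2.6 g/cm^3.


Vf = n * FAW / (rho_f * h * 1000) = 7 * 132 / (2.6 * 0.6 * 1000) = 0.5923

0.5923


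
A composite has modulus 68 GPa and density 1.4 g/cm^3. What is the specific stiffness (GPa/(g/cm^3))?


Specific stiffness = E/rho = 68/1.4 = 48.6 GPa/(g/cm^3)

48.6 GPa/(g/cm^3)


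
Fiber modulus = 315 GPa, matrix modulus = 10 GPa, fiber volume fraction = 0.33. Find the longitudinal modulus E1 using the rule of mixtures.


E1 = Ef*Vf + Em*(1-Vf) = 315*0.33 + 10*0.67 = 110.65 GPa

110.65 GPa


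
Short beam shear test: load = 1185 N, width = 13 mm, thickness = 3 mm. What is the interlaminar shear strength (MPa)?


ILSS = 3F/(4bh) = 3*1185/(4*13*3) = 22.79 MPa

22.79 MPa


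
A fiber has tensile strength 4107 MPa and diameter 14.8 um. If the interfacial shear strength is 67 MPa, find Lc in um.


Lc = sigma_f * d / (2 * tau_i) = 4107 * 14.8 / (2 * 67) = 453.6 um

453.6 um


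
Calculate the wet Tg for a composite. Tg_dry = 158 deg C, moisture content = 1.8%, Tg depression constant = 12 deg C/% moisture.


Tg_wet = Tg_dry - k*moisture = 158 - 12*1.8 = 136.4 deg C

136.4 deg C


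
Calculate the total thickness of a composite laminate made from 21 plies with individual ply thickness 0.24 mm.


h = n * t_ply = 21 * 0.24 = 5.04 mm

5.04 mm


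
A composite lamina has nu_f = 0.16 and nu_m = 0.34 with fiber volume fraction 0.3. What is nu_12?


nu_12 = nu_f*Vf + nu_m*(1-Vf) = 0.16*0.3 + 0.34*0.7 = 0.286

0.286


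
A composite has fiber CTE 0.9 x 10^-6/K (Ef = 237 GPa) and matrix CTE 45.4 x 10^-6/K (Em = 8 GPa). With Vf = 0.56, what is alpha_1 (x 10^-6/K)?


E1 = Ef*Vf + Em*(1-Vf) = 136.24
alpha_1 = (alpha_f*Ef*Vf + alpha_m*Em*(1-Vf))/E1 = 2.05 x 10^-6/K

2.05 x 10^-6/K


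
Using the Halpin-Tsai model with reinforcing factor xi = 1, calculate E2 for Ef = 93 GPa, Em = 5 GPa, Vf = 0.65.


eta = (Ef/Em - 1)/(Ef/Em + xi) = (18.6 - 1)/(18.6 + 1) = 0.898
E2 = Em*(1+xi*eta*Vf)/(1-eta*Vf) = 19.02 GPa

19.02 GPa


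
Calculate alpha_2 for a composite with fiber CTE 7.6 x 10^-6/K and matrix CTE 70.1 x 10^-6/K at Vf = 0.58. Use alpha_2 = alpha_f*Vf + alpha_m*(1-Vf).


alpha_2 = alpha_f*Vf + alpha_m*(1-Vf) = 7.6*0.58 + 70.1*0.42 = 33.9 x 10^-6/K

33.9 x 10^-6/K


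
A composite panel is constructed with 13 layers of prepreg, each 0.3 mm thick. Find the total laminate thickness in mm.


h = n * t_ply = 13 * 0.3 = 3.9 mm

3.9 mm


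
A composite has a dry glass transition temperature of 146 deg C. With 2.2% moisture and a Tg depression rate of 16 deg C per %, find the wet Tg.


Tg_wet = Tg_dry - k*moisture = 146 - 16*2.2 = 110.8 deg C

110.8 deg C


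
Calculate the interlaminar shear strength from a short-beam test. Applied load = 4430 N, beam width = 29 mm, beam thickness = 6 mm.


ILSS = 3F/(4bh) = 3*4430/(4*29*6) = 19.09 MPa

19.09 MPa


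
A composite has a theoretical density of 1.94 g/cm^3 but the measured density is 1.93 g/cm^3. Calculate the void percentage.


Void% = (rho_theo - rho_actual)/rho_theo * 100 = (1.94 - 1.93)/1.94 * 100 = 0.52%

0.52%


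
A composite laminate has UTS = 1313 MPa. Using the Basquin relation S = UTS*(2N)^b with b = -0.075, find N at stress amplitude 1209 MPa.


N = 0.5 * (S/UTS)^(1/b) = 0.5 * (1209/1313)^(1/-0.075) = 1.5025 cycles

1.5025 cycles


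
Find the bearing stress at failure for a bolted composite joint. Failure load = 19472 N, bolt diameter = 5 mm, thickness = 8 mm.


sigma_br = F/(d*h) = 19472/(5*8) = 486.8 MPa

486.8 MPa


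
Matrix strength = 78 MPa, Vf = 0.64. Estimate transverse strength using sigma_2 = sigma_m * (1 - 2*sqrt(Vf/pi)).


factor = 1 - 2*sqrt(0.64/pi) = 0.0973
sigma_2 = 78 * 0.0973 = 7.59 MPa

7.59 MPa


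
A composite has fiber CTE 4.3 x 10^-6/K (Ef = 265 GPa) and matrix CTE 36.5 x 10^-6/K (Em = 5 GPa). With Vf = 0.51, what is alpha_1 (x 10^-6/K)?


E1 = Ef*Vf + Em*(1-Vf) = 137.6
alpha_1 = (alpha_f*Ef*Vf + alpha_m*Em*(1-Vf))/E1 = 4.87 x 10^-6/K

4.87 x 10^-6/K


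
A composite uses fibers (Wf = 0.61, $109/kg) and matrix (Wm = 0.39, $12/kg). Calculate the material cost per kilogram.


Cost = cost_f*Wf + cost_m*Wm = 109*0.61 + 12*0.39 = $71.17/kg

$71.17/kg


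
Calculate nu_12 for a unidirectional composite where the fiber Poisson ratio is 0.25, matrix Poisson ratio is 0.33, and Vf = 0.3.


nu_12 = nu_f*Vf + nu_m*(1-Vf) = 0.25*0.3 + 0.33*0.7 = 0.306

0.306


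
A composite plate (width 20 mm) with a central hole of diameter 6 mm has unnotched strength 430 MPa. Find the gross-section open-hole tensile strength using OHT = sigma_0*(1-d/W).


OHT = sigma_0*(1-d/W) = 430*(1-6/20) = 301.0 MPa

301.0 MPa


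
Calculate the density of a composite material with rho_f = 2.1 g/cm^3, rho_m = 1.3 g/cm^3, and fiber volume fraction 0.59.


rho_c = rho_f*Vf + rho_m*(1-Vf) = 2.1*0.59 + 1.3*0.41 = 1.772 g/cm^3

1.772 g/cm^3


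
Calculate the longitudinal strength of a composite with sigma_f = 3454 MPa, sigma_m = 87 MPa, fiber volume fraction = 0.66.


sigma_1 = sigma_f*Vf + sigma_m*(1-Vf) = 3454*0.66 + 87*0.34 = 2309.2 MPa

2309.2 MPa


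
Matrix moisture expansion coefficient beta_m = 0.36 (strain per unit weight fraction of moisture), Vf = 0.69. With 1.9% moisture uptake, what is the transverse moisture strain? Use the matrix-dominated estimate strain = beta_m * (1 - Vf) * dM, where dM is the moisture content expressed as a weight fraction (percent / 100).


dM = 1.9/100 = 0.019
strain = beta_m * (1-Vf) * dM = 0.36 * 0.31 * 0.019 = 0.0021204

0.0021204


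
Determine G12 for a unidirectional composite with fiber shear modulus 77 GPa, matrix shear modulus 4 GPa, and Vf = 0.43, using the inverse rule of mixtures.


1/G12 = Vf/Gf + (1-Vf)/Gm = 0.43/77 + 0.57/4
G12 = 6.75 GPa

6.75 GPa


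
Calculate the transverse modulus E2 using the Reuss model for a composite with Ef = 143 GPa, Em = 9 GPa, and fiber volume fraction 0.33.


1/E2 = Vf/Ef + (1-Vf)/Em = 0.33/143 + 0.67/9
E2 = 13.03 GPa

13.03 GPa


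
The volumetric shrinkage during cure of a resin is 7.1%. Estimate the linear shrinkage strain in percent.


Linear shrinkage ≈ vol_shrink/3 = 7.1/3 = 2.367%

2.367%


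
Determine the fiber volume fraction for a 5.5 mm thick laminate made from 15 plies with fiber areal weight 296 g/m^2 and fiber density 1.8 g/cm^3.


Vf = n * FAW / (rho_f * h * 1000) = 15 * 296 / (1.8 * 5.5 * 1000) = 0.4485

0.4485


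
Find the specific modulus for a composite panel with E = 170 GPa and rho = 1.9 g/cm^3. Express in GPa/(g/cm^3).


Specific stiffness = E/rho = 170/1.9 = 89.5 GPa/(g/cm^3)

89.5 GPa/(g/cm^3)


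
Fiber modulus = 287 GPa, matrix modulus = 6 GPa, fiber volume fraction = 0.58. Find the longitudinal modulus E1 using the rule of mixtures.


E1 = Ef*Vf + Em*(1-Vf) = 287*0.58 + 6*0.42 = 168.98 GPa

168.98 GPa


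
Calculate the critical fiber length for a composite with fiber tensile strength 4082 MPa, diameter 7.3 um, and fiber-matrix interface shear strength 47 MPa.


Lc = sigma_f * d / (2 * tau_i) = 4082 * 7.3 / (2 * 47) = 317.0 um

317.0 um


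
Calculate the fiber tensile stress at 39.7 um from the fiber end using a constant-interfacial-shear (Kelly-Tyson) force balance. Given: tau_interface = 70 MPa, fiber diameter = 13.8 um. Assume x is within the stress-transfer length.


Force balance: sigma_f * (pi*d^2/4) = tau * (pi*d) * x  ->  sigma_f = 4 * tau * x / d
sigma_f = 4 * 70 * 39.7 / 13.8 = 805.5 MPa

805.5 MPa


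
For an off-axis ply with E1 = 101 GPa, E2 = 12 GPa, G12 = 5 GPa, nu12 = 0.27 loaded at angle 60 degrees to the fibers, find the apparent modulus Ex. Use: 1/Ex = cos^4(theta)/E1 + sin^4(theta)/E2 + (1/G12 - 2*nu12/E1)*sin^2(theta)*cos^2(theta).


cos^4(60) = 0.0625, sin^4(60) = 0.5625, sin^2(60)*cos^2(60) = 0.1875
1/G12 - 2*nu12/E1 = 1/5 - 2*0.27/101 = 0.194653 GPa^-1
1/Ex = 0.0625/101 + 0.5625/12 + 0.194653*0.1875 = 0.0839913 GPa^-1
Ex = 11.91 GPa

11.91 GPa


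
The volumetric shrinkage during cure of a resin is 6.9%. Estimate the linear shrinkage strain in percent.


Linear shrinkage ≈ vol_shrink/3 = 6.9/3 = 2.3%

2.3%


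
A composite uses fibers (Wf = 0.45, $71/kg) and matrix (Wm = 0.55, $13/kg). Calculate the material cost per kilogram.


Cost = cost_f*Wf + cost_m*Wm = 71*0.45 + 13*0.55 = $39.1/kg

$39.1/kg


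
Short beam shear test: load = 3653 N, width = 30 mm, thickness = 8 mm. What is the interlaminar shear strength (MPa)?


ILSS = 3F/(4bh) = 3*3653/(4*30*8) = 11.42 MPa

11.42 MPa


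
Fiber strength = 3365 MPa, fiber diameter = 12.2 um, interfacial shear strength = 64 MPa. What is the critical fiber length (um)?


Lc = sigma_f * d / (2 * tau_i) = 3365 * 12.2 / (2 * 64) = 320.7 um

320.7 um


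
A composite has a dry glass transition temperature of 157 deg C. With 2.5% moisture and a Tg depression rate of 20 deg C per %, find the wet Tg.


Tg_wet = Tg_dry - k*moisture = 157 - 20*2.5 = 107.0 deg C

107.0 deg C


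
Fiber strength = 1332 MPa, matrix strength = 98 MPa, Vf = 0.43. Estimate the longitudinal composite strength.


sigma_1 = sigma_f*Vf + sigma_m*(1-Vf) = 1332*0.43 + 98*0.57 = 628.6 MPa

628.6 MPa


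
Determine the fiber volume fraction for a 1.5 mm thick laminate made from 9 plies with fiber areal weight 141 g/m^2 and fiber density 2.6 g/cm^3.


Vf = n * FAW / (rho_f * h * 1000) = 9 * 141 / (2.6 * 1.5 * 1000) = 0.3254

0.3254


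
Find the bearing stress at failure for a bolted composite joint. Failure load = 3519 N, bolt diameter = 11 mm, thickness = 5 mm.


sigma_br = F/(d*h) = 3519/(11*5) = 64.0 MPa

64.0 MPa


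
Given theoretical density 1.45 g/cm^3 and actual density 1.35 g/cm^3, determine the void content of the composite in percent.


Void% = (rho_theo - rho_actual)/rho_theo * 100 = (1.45 - 1.35)/1.45 * 100 = 6.9%

6.9%


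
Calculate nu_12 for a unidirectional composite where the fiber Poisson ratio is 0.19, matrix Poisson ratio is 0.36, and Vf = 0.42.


nu_12 = nu_f*Vf + nu_m*(1-Vf) = 0.19*0.42 + 0.36*0.58 = 0.2886

0.2886


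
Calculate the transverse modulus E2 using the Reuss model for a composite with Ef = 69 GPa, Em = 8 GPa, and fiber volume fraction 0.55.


1/E2 = Vf/Ef + (1-Vf)/Em = 0.55/69 + 0.45/8
E2 = 15.57 GPa

15.57 GPa


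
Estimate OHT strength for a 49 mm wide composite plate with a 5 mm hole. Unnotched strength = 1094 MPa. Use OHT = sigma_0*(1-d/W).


OHT = sigma_0*(1-d/W) = 1094*(1-5/49) = 982.4 MPa

982.4 MPa


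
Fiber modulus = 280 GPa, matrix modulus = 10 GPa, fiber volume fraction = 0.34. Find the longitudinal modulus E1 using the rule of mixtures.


E1 = Ef*Vf + Em*(1-Vf) = 280*0.34 + 10*0.66 = 101.8 GPa

101.8 GPa


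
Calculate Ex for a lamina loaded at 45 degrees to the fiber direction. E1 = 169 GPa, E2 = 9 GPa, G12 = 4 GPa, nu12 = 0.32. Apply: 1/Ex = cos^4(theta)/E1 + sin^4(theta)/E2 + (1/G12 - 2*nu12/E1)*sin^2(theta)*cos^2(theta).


cos^4(45) = 0.25, sin^4(45) = 0.25, sin^2(45)*cos^2(45) = 0.25
1/G12 - 2*nu12/E1 = 1/4 - 2*0.32/169 = 0.246213 GPa^-1
1/Ex = 0.25/169 + 0.25/9 + 0.246213*0.25 = 0.0908103 GPa^-1
Ex = 11.01 GPa

11.01 GPa


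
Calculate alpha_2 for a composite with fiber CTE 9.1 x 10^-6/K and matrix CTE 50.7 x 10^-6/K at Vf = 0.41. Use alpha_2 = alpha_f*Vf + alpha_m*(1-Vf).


alpha_2 = alpha_f*Vf + alpha_m*(1-Vf) = 9.1*0.41 + 50.7*0.59 = 33.6 x 10^-6/K

33.6 x 10^-6/K


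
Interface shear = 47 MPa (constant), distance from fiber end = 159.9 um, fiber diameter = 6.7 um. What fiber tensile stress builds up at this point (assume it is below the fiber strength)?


Force balance: sigma_f * (pi*d^2/4) = tau * (pi*d) * x  ->  sigma_f = 4 * tau * x / d
sigma_f = 4 * 47 * 159.9 / 6.7 = 4486.7 MPa

4486.7 MPa


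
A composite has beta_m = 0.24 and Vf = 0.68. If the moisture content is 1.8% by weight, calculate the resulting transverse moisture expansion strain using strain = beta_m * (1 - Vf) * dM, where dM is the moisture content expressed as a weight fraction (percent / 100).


dM = 1.8/100 = 0.018
strain = beta_m * (1-Vf) * dM = 0.24 * 0.32 * 0.018 = 0.0013824

0.0013824


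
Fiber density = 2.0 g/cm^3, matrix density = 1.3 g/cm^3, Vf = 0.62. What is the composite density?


rho_c = rho_f*Vf + rho_m*(1-Vf) = 2.0*0.62 + 1.3*0.38 = 1.734 g/cm^3

1.734 g/cm^3


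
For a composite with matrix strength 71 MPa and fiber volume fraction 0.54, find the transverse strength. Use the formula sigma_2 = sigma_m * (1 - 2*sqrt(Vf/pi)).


factor = 1 - 2*sqrt(0.54/pi) = 0.1708
sigma_2 = 71 * 0.1708 = 12.13 MPa

12.13 MPa


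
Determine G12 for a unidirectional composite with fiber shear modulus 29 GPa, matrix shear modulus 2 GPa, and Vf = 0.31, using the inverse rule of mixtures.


1/G12 = Vf/Gf + (1-Vf)/Gm = 0.31/29 + 0.69/2
G12 = 2.81 GPa

2.81 GPa


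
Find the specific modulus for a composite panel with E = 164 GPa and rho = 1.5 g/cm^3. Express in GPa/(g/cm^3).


Specific stiffness = E/rho = 164/1.5 = 109.3 GPa/(g/cm^3)

109.3 GPa/(g/cm^3)


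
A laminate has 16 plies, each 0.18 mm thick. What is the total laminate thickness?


h = n * t_ply = 16 * 0.18 = 2.88 mm

2.88 mm


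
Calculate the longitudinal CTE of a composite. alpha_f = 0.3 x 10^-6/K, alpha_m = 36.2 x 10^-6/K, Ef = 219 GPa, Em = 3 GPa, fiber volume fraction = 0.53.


E1 = Ef*Vf + Em*(1-Vf) = 117.48
alpha_1 = (alpha_f*Ef*Vf + alpha_m*Em*(1-Vf))/E1 = 0.73 x 10^-6/K

0.73 x 10^-6/K


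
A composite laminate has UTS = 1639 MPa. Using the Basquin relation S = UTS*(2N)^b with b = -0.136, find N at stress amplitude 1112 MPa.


N = 0.5 * (S/UTS)^(1/b) = 0.5 * (1112/1639)^(1/-0.136) = 8.6646 cycles

8.6646 cycles


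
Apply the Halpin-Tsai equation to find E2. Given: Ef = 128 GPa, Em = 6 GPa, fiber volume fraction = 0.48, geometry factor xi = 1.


eta = (Ef/Em - 1)/(Ef/Em + xi) = (21.3333 - 1)/(21.3333 + 1) = 0.9104
E2 = Em*(1+xi*eta*Vf)/(1-eta*Vf) = 15.31 GPa

15.31 GPa


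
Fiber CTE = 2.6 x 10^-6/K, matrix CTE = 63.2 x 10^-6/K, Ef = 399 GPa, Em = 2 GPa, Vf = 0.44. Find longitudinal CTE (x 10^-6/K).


E1 = Ef*Vf + Em*(1-Vf) = 176.68
alpha_1 = (alpha_f*Ef*Vf + alpha_m*Em*(1-Vf))/E1 = 2.98 x 10^-6/K

2.98 x 10^-6/K


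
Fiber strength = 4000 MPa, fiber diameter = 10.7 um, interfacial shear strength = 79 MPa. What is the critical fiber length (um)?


Lc = sigma_f * d / (2 * tau_i) = 4000 * 10.7 / (2 * 79) = 270.9 um

270.9 um


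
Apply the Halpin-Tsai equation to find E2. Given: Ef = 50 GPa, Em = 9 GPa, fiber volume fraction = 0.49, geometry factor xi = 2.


eta = (Ef/Em - 1)/(Ef/Em + xi) = (5.5556 - 1)/(5.5556 + 2) = 0.6029
E2 = Em*(1+xi*eta*Vf)/(1-eta*Vf) = 20.32 GPa

20.32 GPa


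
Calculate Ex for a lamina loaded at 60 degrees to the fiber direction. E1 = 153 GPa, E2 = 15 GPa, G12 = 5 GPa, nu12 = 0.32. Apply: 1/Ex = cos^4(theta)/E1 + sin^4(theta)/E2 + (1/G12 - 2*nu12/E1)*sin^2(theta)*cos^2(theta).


cos^4(60) = 0.0625, sin^4(60) = 0.5625, sin^2(60)*cos^2(60) = 0.1875
1/G12 - 2*nu12/E1 = 1/5 - 2*0.32/153 = 0.195817 GPa^-1
1/Ex = 0.0625/153 + 0.5625/15 + 0.195817*0.1875 = 0.0746242 GPa^-1
Ex = 13.4 GPa

13.4 GPa


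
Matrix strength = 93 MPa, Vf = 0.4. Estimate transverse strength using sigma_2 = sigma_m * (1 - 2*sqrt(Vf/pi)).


factor = 1 - 2*sqrt(0.4/pi) = 0.2864
sigma_2 = 93 * 0.2864 = 26.63 MPa

26.63 MPa


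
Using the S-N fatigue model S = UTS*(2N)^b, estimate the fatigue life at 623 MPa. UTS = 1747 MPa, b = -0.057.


N = 0.5 * (S/UTS)^(1/b) = 0.5 * (623/1747)^(1/-0.057) = 3.5908e+07 cycles

3.5908e+07 cycles


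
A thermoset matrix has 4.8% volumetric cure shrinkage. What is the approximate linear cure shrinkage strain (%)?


Linear shrinkage ≈ vol_shrink/3 = 4.8/3 = 1.6%

1.6%


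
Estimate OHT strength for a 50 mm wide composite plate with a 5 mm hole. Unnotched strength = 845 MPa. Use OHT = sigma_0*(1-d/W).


OHT = sigma_0*(1-d/W) = 845*(1-5/50) = 760.5 MPa

760.5 MPa


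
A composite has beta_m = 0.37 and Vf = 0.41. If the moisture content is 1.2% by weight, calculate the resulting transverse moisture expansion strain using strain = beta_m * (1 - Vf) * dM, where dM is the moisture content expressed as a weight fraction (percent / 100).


dM = 1.2/100 = 0.012
strain = beta_m * (1-Vf) * dM = 0.37 * 0.59 * 0.012 = 0.0026196

0.0026196


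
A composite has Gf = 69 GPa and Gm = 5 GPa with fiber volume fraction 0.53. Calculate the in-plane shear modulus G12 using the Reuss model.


1/G12 = Vf/Gf + (1-Vf)/Gm = 0.53/69 + 0.47/5
G12 = 9.83 GPa

9.83 GPa


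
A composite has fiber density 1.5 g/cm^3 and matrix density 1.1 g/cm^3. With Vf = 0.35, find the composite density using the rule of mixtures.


rho_c = rho_f*Vf + rho_m*(1-Vf) = 1.5*0.35 + 1.1*0.65 = 1.24 g/cm^3

1.24 g/cm^3


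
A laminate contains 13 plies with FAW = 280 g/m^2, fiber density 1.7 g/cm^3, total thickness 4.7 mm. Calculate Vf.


Vf = n * FAW / (rho_f * h * 1000) = 13 * 280 / (1.7 * 4.7 * 1000) = 0.4556

0.4556


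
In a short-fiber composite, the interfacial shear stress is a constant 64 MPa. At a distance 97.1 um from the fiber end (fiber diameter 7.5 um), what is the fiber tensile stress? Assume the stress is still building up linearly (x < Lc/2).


Force balance: sigma_f * (pi*d^2/4) = tau * (pi*d) * x  ->  sigma_f = 4 * tau * x / d
sigma_f = 4 * 64 * 97.1 / 7.5 = 3314.3 MPa

3314.3 MPa


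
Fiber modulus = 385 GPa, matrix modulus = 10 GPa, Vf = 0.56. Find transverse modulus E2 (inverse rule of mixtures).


1/E2 = Vf/Ef + (1-Vf)/Em = 0.56/385 + 0.44/10
E2 = 22.0 GPa

22.0 GPa


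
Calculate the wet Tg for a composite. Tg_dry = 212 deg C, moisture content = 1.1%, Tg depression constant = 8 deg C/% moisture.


Tg_wet = Tg_dry - k*moisture = 212 - 8*1.1 = 203.2 deg C

203.2 deg C


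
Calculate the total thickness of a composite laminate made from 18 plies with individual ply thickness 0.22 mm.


h = n * t_ply = 18 * 0.22 = 3.96 mm

3.96 mm


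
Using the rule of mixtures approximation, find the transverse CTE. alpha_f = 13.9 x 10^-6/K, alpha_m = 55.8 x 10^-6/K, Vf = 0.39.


alpha_2 = alpha_f*Vf + alpha_m*(1-Vf) = 13.9*0.39 + 55.8*0.61 = 39.5 x 10^-6/K

39.5 x 10^-6/K


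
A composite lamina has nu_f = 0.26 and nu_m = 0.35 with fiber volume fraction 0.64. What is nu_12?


nu_12 = nu_f*Vf + nu_m*(1-Vf) = 0.26*0.64 + 0.35*0.36 = 0.2924

0.2924


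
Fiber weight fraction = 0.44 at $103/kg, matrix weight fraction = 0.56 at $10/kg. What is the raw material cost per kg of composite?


Cost = cost_f*Wf + cost_m*Wm = 103*0.44 + 10*0.56 = $50.92/kg

$50.92/kg


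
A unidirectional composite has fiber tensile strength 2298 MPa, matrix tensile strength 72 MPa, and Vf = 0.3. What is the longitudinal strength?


sigma_1 = sigma_f*Vf + sigma_m*(1-Vf) = 2298*0.3 + 72*0.7 = 739.8 MPa

739.8 MPa


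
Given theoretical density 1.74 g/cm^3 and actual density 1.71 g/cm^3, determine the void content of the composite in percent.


Void% = (rho_theo - rho_actual)/rho_theo * 100 = (1.74 - 1.71)/1.74 * 100 = 1.72%

1.72%


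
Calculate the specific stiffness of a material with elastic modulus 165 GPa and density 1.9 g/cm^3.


Specific stiffness = E/rho = 165/1.9 = 86.8 GPa/(g/cm^3)

86.8 GPa/(g/cm^3)


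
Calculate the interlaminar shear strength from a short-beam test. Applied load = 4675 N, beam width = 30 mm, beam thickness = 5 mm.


ILSS = 3F/(4bh) = 3*4675/(4*30*5) = 23.38 MPa

23.38 MPa


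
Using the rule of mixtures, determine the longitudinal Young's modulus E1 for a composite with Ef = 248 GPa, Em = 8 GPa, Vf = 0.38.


E1 = Ef*Vf + Em*(1-Vf) = 248*0.38 + 8*0.62 = 99.2 GPa

99.2 GPa


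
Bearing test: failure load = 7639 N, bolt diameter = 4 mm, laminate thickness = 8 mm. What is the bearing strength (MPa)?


sigma_br = F/(d*h) = 7639/(4*8) = 238.7 MPa

238.7 MPa


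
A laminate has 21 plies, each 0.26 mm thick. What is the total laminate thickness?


h = n * t_ply = 21 * 0.26 = 5.46 mm

5.46 mm


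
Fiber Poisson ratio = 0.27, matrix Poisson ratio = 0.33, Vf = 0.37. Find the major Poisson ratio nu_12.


nu_12 = nu_f*Vf + nu_m*(1-Vf) = 0.27*0.37 + 0.33*0.63 = 0.3078

0.3078


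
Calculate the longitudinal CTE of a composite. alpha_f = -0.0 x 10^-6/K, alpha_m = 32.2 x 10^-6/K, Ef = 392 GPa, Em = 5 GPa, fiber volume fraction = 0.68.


E1 = Ef*Vf + Em*(1-Vf) = 268.16
alpha_1 = (alpha_f*Ef*Vf + alpha_m*Em*(1-Vf))/E1 = 0.19 x 10^-6/K

0.19 x 10^-6/K


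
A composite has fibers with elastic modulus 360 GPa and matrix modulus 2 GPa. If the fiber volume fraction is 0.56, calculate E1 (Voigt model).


E1 = Ef*Vf + Em*(1-Vf) = 360*0.56 + 2*0.44 = 202.48 GPa

202.48 GPa


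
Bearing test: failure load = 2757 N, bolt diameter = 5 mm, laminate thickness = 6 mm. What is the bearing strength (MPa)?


sigma_br = F/(d*h) = 2757/(5*6) = 91.9 MPa

91.9 MPa


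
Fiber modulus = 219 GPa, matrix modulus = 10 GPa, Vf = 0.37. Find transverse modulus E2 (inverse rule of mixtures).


1/E2 = Vf/Ef + (1-Vf)/Em = 0.37/219 + 0.63/10
E2 = 15.46 GPa

15.46 GPa


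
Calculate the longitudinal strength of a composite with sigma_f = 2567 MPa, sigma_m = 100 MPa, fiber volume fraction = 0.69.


sigma_1 = sigma_f*Vf + sigma_m*(1-Vf) = 2567*0.69 + 100*0.31 = 1802.2 MPa

1802.2 MPa


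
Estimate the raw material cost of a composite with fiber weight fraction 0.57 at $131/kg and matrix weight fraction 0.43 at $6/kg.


Cost = cost_f*Wf + cost_m*Wm = 131*0.57 + 6*0.43 = $77.25/kg

$77.25/kg


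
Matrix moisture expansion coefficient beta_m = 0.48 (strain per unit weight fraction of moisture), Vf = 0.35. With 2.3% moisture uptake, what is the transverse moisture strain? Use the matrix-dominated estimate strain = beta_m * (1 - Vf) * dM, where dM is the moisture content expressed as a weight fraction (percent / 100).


dM = 2.3/100 = 0.023
strain = beta_m * (1-Vf) * dM = 0.48 * 0.65 * 0.023 = 0.007176

0.007176


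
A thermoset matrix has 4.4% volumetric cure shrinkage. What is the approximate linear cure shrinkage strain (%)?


Linear shrinkage ≈ vol_shrink/3 = 4.4/3 = 1.467%

1.467%


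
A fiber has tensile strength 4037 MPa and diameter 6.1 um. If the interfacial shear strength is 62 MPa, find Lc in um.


Lc = sigma_f * d / (2 * tau_i) = 4037 * 6.1 / (2 * 62) = 198.6 um

198.6 um


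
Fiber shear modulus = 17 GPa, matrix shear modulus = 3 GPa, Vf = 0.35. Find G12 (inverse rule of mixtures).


1/G12 = Vf/Gf + (1-Vf)/Gm = 0.35/17 + 0.65/3
G12 = 4.21 GPa

4.21 GPa


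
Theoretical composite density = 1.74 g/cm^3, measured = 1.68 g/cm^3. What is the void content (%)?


Void% = (rho_theo - rho_actual)/rho_theo * 100 = (1.74 - 1.68)/1.74 * 100 = 3.45%

3.45%


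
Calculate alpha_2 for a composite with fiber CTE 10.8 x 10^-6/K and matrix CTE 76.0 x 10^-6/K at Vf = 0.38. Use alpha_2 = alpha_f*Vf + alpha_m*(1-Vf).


alpha_2 = alpha_f*Vf + alpha_m*(1-Vf) = 10.8*0.38 + 76.0*0.62 = 51.2 x 10^-6/K

51.2 x 10^-6/K


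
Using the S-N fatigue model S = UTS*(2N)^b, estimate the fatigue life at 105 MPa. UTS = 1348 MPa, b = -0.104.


N = 0.5 * (S/UTS)^(1/b) = 0.5 * (105/1348)^(1/-0.104) = 2.2784e+10 cycles

2.2784e+10 cycles


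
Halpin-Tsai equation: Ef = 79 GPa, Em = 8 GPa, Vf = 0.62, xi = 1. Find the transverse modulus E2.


eta = (Ef/Em - 1)/(Ef/Em + xi) = (9.875 - 1)/(9.875 + 1) = 0.8161
E2 = Em*(1+xi*eta*Vf)/(1-eta*Vf) = 24.39 GPa

24.39 GPa


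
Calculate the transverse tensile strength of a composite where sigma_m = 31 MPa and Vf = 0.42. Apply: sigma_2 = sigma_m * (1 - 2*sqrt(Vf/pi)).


factor = 1 - 2*sqrt(0.42/pi) = 0.2687
sigma_2 = 31 * 0.2687 = 8.33 MPa

8.33 MPa


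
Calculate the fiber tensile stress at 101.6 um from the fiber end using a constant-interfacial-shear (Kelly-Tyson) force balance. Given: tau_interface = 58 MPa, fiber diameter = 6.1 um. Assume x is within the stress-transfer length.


Force balance: sigma_f * (pi*d^2/4) = tau * (pi*d) * x  ->  sigma_f = 4 * tau * x / d
sigma_f = 4 * 58 * 101.6 / 6.1 = 3864.1 MPa

3864.1 MPa


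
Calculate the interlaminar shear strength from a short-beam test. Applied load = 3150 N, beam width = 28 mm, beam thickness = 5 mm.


ILSS = 3F/(4bh) = 3*3150/(4*28*5) = 16.88 MPa

16.88 MPa


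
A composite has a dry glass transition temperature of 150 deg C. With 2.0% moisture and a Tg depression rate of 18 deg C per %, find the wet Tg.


Tg_wet = Tg_dry - k*moisture = 150 - 18*2.0 = 114.0 deg C

114.0 deg C


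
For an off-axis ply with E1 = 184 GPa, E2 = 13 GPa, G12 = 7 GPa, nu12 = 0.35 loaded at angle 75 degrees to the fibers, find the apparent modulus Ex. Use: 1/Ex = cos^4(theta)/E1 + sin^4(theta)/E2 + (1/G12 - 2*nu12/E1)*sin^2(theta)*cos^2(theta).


cos^4(75) = 0.004487, sin^4(75) = 0.870513, sin^2(75)*cos^2(75) = 0.0625
1/G12 - 2*nu12/E1 = 1/7 - 2*0.35/184 = 0.139053 GPa^-1
1/Ex = 0.004487/184 + 0.870513/13 + 0.139053*0.0625 = 0.0756777 GPa^-1
Ex = 13.21 GPa

13.21 GPa


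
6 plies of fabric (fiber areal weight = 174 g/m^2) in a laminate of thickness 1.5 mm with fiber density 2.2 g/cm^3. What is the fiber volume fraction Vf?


Vf = n * FAW / (rho_f * h * 1000) = 6 * 174 / (2.2 * 1.5 * 1000) = 0.3164

0.3164


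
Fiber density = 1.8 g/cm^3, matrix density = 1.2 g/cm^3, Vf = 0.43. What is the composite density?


rho_c = rho_f*Vf + rho_m*(1-Vf) = 1.8*0.43 + 1.2*0.57 = 1.458 g/cm^3

1.458 g/cm^3


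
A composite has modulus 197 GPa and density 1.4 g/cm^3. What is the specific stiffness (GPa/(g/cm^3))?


Specific stiffness = E/rho = 197/1.4 = 140.7 GPa/(g/cm^3)

140.7 GPa/(g/cm^3)


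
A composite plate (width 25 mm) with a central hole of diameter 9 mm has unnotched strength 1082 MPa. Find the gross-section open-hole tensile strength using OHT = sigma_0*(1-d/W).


OHT = sigma_0*(1-d/W) = 1082*(1-9/25) = 692.5 MPa

692.5 MPa


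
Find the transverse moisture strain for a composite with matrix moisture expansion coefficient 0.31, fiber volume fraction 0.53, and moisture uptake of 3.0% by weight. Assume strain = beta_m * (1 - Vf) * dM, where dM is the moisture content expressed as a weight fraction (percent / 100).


dM = 3.0/100 = 0.03
strain = beta_m * (1-Vf) * dM = 0.31 * 0.47 * 0.03 = 0.004371

0.004371


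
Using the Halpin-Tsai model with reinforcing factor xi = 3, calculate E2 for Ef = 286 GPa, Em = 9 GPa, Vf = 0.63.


eta = (Ef/Em - 1)/(Ef/Em + xi) = (31.7778 - 1)/(31.7778 + 3) = 0.885
E2 = Em*(1+xi*eta*Vf)/(1-eta*Vf) = 54.36 GPa

54.36 GPa


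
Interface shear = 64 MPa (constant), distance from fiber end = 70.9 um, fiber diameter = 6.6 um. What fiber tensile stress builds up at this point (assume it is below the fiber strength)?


Force balance: sigma_f * (pi*d^2/4) = tau * (pi*d) * x  ->  sigma_f = 4 * tau * x / d
sigma_f = 4 * 64 * 70.9 / 6.6 = 2750.1 MPa

2750.1 MPa


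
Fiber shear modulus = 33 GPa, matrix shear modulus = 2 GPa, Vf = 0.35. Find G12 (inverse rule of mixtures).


1/G12 = Vf/Gf + (1-Vf)/Gm = 0.35/33 + 0.65/2
G12 = 2.98 GPa

2.98 GPa


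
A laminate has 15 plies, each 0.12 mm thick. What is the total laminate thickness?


h = n * t_ply = 15 * 0.12 = 1.8 mm

1.8 mm


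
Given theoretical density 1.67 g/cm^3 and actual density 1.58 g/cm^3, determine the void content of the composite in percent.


Void% = (rho_theo - rho_actual)/rho_theo * 100 = (1.67 - 1.58)/1.67 * 100 = 5.39%

5.39%


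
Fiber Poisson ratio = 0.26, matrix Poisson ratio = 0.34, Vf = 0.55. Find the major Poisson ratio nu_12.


nu_12 = nu_f*Vf + nu_m*(1-Vf) = 0.26*0.55 + 0.34*0.45 = 0.296

0.296


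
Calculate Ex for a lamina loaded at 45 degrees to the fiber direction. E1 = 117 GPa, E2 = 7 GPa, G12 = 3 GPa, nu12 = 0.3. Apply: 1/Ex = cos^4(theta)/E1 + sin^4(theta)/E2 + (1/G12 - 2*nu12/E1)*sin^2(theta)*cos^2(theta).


cos^4(45) = 0.25, sin^4(45) = 0.25, sin^2(45)*cos^2(45) = 0.25
1/G12 - 2*nu12/E1 = 1/3 - 2*0.3/117 = 0.328205 GPa^-1
1/Ex = 0.25/117 + 0.25/7 + 0.328205*0.25 = 0.1199023 GPa^-1
Ex = 8.34 GPa

8.34 GPa


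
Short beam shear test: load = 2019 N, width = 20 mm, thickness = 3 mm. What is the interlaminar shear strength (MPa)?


ILSS = 3F/(4bh) = 3*2019/(4*20*3) = 25.24 MPa

25.24 MPa


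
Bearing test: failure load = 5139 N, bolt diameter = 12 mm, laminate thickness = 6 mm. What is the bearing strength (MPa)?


sigma_br = F/(d*h) = 5139/(12*6) = 71.4 MPa

71.4 MPa


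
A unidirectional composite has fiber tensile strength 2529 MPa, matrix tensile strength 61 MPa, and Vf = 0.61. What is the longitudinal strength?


sigma_1 = sigma_f*Vf + sigma_m*(1-Vf) = 2529*0.61 + 61*0.39 = 1566.5 MPa

1566.5 MPa


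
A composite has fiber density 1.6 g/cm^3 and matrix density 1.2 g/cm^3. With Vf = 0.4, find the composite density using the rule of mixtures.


rho_c = rho_f*Vf + rho_m*(1-Vf) = 1.6*0.4 + 1.2*0.6 = 1.36 g/cm^3

1.36 g/cm^3


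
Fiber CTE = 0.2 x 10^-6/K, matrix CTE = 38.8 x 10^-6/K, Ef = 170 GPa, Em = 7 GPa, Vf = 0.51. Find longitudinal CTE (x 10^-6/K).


E1 = Ef*Vf + Em*(1-Vf) = 90.13
alpha_1 = (alpha_f*Ef*Vf + alpha_m*Em*(1-Vf))/E1 = 1.67 x 10^-6/K

1.67 x 10^-6/K


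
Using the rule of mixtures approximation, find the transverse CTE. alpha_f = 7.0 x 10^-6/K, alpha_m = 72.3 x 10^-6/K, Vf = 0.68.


alpha_2 = alpha_f*Vf + alpha_m*(1-Vf) = 7.0*0.68 + 72.3*0.32 = 27.9 x 10^-6/K

27.9 x 10^-6/K


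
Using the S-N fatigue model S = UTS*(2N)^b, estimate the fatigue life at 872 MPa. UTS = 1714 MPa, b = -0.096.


N = 0.5 * (S/UTS)^(1/b) = 0.5 * (872/1714)^(1/-0.096) = 570.4304 cycles

570.4304 cycles


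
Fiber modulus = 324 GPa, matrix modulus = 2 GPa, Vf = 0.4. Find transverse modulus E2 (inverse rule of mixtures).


1/E2 = Vf/Ef + (1-Vf)/Em = 0.4/324 + 0.6/2
E2 = 3.32 GPa

3.32 GPa


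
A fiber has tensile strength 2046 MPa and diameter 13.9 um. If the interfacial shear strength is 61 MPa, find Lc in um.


Lc = sigma_f * d / (2 * tau_i) = 2046 * 13.9 / (2 * 61) = 233.1 um

233.1 um


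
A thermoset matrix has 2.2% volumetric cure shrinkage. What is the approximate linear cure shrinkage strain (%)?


Linear shrinkage ≈ vol_shrink/3 = 2.2/3 = 0.733%

0.733%


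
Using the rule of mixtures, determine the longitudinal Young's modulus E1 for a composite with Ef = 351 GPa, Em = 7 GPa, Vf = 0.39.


E1 = Ef*Vf + Em*(1-Vf) = 351*0.39 + 7*0.61 = 141.16 GPa

141.16 GPa


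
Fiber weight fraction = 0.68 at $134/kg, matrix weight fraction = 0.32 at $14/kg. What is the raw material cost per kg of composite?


Cost = cost_f*Wf + cost_m*Wm = 134*0.68 + 14*0.32 = $95.6/kg

$95.6/kg


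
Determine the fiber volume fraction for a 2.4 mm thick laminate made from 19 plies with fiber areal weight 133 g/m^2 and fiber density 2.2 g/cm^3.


Vf = n * FAW / (rho_f * h * 1000) = 19 * 133 / (2.2 * 2.4 * 1000) = 0.4786

0.4786


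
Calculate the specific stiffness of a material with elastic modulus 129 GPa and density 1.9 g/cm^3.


Specific stiffness = E/rho = 129/1.9 = 67.9 GPa/(g/cm^3)

67.9 GPa/(g/cm^3)


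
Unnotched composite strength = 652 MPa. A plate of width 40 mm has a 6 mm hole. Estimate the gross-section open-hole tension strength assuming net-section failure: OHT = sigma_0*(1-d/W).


OHT = sigma_0*(1-d/W) = 652*(1-6/40) = 554.2 MPa

554.2 MPa


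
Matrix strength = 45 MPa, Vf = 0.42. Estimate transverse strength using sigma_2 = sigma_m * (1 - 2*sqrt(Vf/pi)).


factor = 1 - 2*sqrt(0.42/pi) = 0.2687
sigma_2 = 45 * 0.2687 = 12.09 MPa

12.09 MPa


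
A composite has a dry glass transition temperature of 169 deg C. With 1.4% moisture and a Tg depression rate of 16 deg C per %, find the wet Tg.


Tg_wet = Tg_dry - k*moisture = 169 - 16*1.4 = 146.6 deg C

146.6 deg C
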